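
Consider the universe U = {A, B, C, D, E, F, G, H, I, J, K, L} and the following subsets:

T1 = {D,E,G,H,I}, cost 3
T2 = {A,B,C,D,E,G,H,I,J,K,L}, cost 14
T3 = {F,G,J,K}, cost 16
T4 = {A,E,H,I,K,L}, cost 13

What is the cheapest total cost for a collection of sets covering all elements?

T2, T3 cover every element at cost 14 + 16 = 30.
Any cover uses at least 2 sets; among all covering selections none totals below 30.

30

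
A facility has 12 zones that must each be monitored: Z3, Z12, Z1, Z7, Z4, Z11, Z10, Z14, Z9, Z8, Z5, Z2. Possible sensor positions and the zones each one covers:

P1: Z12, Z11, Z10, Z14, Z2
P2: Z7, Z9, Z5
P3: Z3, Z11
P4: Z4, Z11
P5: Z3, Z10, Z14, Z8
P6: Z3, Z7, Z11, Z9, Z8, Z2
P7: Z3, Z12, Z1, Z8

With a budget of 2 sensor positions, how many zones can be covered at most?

Choosing P1, P6 covers {Z3, Z12, Z7, Z11, Z10, Z14, Z9, Z8, Z2} — 9 zones.
No choice of 2 sensor positions does better; here Z1, Z4, Z5 are left uncovered.

9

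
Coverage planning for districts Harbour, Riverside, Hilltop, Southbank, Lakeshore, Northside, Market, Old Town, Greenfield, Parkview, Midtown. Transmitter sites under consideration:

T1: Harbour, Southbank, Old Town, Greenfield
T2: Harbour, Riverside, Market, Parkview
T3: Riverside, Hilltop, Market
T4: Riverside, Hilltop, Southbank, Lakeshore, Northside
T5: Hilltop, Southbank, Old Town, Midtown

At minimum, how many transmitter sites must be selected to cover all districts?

T1, T2, T4, T5 together cover {Harbour, Riverside, Hilltop, Southbank, Lakeshore, Northside, Market, Old Town, Greenfield, Parkview, Midtown} — every district.
No 3 of the 5 transmitter sites cover everything (all 10 triples fall short), so 4 is minimum.

4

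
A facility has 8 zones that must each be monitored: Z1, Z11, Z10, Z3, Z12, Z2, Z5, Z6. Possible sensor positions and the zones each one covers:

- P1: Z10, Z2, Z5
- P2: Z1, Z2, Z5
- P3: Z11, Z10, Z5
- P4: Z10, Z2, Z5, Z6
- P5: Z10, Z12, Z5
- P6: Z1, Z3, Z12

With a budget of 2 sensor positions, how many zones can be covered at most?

Choosing P4, P6 covers {Z1, Z10, Z3, Z12, Z2, Z5, Z6} — 7 zones.
No choice of 2 sensor positions does better; here Z11 is left uncovered.

7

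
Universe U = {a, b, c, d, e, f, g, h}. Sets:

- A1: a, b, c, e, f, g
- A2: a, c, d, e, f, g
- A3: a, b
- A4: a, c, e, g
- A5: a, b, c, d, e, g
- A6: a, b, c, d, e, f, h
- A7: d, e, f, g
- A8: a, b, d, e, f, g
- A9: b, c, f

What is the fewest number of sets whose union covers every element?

2

A1, A6 together cover {a, b, c, d, e, f, g, h} — every element.
No single set contains all 8 elements, so 2 is optimal.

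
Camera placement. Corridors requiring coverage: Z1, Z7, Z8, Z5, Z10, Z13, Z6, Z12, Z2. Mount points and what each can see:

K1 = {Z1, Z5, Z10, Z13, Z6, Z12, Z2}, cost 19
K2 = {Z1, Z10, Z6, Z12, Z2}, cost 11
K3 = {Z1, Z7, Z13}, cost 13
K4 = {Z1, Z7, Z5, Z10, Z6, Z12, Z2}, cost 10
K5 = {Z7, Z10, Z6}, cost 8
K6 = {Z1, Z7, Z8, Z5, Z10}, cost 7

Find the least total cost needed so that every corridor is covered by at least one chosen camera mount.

26

K1, K6 cover every corridor at cost 19 + 7 = 26.
Any cover uses at least 2 camera mounts; among all covering selections none totals below 26.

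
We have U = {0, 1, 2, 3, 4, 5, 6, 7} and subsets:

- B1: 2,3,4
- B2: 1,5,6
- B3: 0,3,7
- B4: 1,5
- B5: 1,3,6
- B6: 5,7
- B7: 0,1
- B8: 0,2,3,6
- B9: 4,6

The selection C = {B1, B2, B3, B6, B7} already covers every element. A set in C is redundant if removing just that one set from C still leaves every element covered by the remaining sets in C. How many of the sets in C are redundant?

Drop B1: 2, 4 uncovered — not redundant.
Drop B2: 6 uncovered — not redundant.
Drop B3: the rest still cover every element — redundant.
Drop B6: the rest still cover every element — redundant.
Drop B7: the rest still cover every element — redundant.
3 redundant: B3, B6, B7.

3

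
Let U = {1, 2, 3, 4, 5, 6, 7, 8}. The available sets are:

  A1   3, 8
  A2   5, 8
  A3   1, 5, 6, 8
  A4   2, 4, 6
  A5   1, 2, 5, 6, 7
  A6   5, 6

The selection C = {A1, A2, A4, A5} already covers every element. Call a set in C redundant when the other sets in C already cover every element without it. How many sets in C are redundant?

1

Drop A1: 3 uncovered — not redundant.
Drop A2: the rest still cover every element — redundant.
Drop A4: 4 uncovered — not redundant.
Drop A5: 1, 7 uncovered — not redundant.
1 redundant: A2.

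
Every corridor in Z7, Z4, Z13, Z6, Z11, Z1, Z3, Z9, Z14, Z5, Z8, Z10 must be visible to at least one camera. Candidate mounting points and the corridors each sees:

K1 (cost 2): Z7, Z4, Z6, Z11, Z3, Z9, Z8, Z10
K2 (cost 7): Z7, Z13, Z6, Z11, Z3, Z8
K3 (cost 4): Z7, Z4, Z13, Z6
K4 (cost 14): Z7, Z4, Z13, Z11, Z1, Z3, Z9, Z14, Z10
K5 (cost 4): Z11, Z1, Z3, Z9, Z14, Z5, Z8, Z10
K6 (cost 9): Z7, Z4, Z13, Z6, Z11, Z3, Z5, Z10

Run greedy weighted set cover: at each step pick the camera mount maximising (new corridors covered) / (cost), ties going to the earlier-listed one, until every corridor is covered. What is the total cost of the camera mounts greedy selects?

10

Pick 1: K1 adds 8 new (Z7, Z4, Z6, Z11, Z3, Z9, Z8, Z10) at cost 2 (ratio 8/2).
Pick 2: K5 adds 3 new (Z1, Z14, Z5) at cost 4 (ratio 3/4).
Pick 3: K3 adds 1 new (Z13) at cost 4 (ratio 1/4).
Greedy total cost: 2 + 4 + 4 = 10. (The true optimum is 8, so greedy overshoots here.)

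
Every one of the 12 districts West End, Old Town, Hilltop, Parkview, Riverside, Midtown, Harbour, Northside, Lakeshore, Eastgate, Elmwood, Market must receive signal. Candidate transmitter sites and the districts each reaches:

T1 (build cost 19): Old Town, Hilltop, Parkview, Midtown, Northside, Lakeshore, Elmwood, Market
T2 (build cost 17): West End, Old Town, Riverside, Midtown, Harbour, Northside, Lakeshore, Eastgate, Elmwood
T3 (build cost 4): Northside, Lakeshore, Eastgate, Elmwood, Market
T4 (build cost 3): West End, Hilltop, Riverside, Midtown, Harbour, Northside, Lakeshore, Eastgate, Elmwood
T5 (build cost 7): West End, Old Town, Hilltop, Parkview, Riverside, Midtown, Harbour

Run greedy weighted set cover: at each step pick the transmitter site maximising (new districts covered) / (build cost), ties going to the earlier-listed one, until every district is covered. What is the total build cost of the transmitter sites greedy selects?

14

Pick 1: T4 adds 9 new (West End, Hilltop, Riverside, Midtown, Harbour, Northside, Lakeshore, Eastgate, Elmwood) at build cost 3 (ratio 9/3).
Pick 2: T5 adds 2 new (Old Town, Parkview) at build cost 7 (ratio 2/7).
Pick 3: T3 adds 1 new (Market) at build cost 4 (ratio 1/4).
Greedy total build cost: 3 + 7 + 4 = 14. (The true optimum is 11, so greedy overshoots here.)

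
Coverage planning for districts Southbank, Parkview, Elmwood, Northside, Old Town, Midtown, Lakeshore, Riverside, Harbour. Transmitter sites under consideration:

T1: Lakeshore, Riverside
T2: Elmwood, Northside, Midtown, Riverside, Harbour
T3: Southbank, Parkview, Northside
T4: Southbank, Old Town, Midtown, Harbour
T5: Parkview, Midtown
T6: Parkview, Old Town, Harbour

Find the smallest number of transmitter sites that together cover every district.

T1, T2, T3, T4 together cover {Southbank, Parkview, Elmwood, Northside, Old Town, Midtown, Lakeshore, Riverside, Harbour} — every district.
No 3 of the 6 transmitter sites cover everything (all 20 triples fall short), so 4 is minimum.

4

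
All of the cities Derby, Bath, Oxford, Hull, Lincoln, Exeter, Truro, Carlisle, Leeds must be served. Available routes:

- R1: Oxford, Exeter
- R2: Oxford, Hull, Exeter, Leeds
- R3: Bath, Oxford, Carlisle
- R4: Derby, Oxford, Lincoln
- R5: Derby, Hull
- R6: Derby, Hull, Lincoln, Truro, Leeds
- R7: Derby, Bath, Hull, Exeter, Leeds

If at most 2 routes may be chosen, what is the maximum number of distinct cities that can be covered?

Choosing R3, R6 covers {Derby, Bath, Oxford, Hull, Lincoln, Truro, Carlisle, Leeds} — 8 cities.
No choice of 2 routes does better; here Exeter is left uncovered.

8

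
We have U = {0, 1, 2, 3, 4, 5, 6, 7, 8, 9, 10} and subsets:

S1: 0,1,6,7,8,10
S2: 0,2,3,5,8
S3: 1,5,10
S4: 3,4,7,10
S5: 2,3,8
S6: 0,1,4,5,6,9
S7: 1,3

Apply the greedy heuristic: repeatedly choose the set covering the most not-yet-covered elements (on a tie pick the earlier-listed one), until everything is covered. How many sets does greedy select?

3

Pick 1: S1 covers 6 new elements (0, 1, 6, 7, 8, 10).
Pick 2: S2 covers 3 new elements (2, 3, 5).
Pick 3: S6 covers 2 new elements (4, 9).
Greedy uses 3 sets.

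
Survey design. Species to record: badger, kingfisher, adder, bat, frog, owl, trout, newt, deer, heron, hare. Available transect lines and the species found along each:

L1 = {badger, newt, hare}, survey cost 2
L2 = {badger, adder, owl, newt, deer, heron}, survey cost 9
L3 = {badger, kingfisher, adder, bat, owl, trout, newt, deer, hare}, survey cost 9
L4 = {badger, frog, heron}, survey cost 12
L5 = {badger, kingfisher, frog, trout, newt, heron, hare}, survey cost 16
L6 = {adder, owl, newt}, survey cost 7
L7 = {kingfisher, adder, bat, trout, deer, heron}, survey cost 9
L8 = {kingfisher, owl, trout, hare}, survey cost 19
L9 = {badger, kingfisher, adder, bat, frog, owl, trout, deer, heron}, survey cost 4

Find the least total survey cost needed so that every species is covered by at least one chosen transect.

6

L1, L9 cover every species at survey cost 2 + 4 = 6.
Any cover uses at least 2 transects; among all covering selections none totals below 6.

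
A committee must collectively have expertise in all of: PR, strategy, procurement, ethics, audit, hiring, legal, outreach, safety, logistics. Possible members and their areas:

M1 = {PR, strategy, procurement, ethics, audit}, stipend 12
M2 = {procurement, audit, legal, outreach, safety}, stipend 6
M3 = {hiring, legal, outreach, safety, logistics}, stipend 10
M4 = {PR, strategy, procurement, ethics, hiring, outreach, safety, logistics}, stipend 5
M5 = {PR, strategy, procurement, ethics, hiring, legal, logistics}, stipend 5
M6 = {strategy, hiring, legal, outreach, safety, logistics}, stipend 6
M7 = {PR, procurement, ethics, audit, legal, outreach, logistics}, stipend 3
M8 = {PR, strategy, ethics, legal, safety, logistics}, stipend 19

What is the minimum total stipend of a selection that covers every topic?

M4, M7 cover every topic at stipend 5 + 3 = 8.
Any cover uses at least 2 members; among all covering selections none totals below 8.

8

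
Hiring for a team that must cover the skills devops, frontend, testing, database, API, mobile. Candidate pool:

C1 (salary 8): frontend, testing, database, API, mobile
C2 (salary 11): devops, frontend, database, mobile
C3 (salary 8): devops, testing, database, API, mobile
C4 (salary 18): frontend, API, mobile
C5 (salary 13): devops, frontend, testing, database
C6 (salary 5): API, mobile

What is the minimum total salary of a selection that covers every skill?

16

C1, C3 cover every skill at salary 8 + 8 = 16.
Any cover uses at least 2 candidates; among all covering selections none totals below 16.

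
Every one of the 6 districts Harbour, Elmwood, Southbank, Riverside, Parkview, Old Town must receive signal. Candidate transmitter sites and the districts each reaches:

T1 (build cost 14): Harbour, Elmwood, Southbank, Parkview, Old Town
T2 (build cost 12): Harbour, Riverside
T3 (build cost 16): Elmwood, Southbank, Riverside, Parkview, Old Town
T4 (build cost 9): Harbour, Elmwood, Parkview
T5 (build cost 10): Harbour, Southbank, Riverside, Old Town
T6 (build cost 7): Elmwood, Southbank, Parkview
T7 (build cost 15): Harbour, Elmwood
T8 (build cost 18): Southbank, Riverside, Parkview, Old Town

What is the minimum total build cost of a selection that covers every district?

17

T5, T6 cover every district at build cost 10 + 7 = 17.
Any cover uses at least 2 transmitter sites; among all covering selections none totals below 17.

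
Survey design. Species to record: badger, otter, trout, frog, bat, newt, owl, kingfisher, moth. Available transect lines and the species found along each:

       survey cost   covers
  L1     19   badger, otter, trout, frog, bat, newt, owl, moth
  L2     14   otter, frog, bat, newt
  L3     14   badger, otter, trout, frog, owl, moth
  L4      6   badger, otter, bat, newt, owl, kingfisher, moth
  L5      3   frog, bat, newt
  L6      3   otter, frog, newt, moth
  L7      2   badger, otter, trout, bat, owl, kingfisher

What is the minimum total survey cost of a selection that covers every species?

L6, L7 cover every species at survey cost 3 + 2 = 5.
Any cover uses at least 2 transects; among all covering selections none totals below 5.

5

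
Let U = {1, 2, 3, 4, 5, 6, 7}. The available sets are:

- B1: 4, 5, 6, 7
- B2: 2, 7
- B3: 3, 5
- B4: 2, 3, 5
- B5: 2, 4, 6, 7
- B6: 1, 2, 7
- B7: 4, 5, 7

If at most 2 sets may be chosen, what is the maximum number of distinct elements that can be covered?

Choosing B1, B4 covers {2, 3, 4, 5, 6, 7} — 6 elements.
No choice of 2 sets does better; here 1 is left uncovered.

6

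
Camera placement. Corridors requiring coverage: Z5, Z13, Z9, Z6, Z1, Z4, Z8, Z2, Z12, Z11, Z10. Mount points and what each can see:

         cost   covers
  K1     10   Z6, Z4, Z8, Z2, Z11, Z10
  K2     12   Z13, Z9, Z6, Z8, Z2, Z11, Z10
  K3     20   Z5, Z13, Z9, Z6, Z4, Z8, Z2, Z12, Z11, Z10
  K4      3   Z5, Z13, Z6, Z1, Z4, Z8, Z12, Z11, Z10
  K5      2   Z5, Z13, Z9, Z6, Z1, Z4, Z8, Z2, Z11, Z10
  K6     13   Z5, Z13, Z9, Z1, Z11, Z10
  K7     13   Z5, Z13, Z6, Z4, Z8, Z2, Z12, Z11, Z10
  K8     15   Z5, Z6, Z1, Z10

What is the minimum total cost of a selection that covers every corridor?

K4, K5 cover every corridor at cost 3 + 2 = 5.
Any cover uses at least 2 camera mounts; among all covering selections none totals below 5.

5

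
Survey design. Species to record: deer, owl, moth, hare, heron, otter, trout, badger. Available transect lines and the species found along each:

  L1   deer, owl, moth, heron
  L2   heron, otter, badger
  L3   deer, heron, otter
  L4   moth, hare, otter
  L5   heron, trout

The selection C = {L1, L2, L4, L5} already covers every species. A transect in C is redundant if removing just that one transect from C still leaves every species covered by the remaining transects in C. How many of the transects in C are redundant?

0

Drop L1: deer, owl uncovered — not redundant.
Drop L2: badger uncovered — not redundant.
Drop L4: hare uncovered — not redundant.
Drop L5: trout uncovered — not redundant.
None of the transects in C is redundant.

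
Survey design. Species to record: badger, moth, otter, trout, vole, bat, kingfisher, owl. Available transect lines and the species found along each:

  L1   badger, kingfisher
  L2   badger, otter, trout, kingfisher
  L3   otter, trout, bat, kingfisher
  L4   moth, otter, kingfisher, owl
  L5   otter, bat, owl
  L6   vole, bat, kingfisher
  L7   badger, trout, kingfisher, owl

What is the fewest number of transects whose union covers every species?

L2, L4, L6 together cover {badger, moth, otter, trout, vole, bat, kingfisher, owl} — every species.
No 2 of the 7 transects cover everything (all 21 pairs fall short), so 3 is minimum.

3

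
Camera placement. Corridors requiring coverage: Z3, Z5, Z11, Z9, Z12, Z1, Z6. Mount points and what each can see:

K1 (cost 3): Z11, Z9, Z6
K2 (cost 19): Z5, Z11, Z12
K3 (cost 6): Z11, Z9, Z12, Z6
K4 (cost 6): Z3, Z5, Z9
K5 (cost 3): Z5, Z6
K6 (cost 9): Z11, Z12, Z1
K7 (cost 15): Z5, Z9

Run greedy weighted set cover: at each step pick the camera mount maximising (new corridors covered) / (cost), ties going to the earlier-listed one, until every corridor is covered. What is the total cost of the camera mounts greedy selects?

Pick 1: K1 adds 3 new (Z11, Z9, Z6) at cost 3 (ratio 3/3).
Pick 2: K4 adds 2 new (Z3, Z5) at cost 6 (ratio 2/6).
Pick 3: K6 adds 2 new (Z12, Z1) at cost 9 (ratio 2/9).
Greedy total cost: 3 + 6 + 9 = 18.

18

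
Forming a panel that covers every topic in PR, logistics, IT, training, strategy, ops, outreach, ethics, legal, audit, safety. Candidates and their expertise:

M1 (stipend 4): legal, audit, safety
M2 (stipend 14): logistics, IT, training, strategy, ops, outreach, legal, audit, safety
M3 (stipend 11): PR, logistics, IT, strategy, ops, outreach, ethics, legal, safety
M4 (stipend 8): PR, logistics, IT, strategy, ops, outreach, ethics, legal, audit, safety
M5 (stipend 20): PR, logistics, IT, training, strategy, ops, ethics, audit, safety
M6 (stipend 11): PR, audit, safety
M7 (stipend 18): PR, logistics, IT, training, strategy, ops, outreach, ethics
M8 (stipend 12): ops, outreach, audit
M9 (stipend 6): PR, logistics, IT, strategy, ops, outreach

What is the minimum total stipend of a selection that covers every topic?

M1, M7 cover every topic at stipend 4 + 18 = 22.
Any cover uses at least 2 members; among all covering selections none totals below 22.

22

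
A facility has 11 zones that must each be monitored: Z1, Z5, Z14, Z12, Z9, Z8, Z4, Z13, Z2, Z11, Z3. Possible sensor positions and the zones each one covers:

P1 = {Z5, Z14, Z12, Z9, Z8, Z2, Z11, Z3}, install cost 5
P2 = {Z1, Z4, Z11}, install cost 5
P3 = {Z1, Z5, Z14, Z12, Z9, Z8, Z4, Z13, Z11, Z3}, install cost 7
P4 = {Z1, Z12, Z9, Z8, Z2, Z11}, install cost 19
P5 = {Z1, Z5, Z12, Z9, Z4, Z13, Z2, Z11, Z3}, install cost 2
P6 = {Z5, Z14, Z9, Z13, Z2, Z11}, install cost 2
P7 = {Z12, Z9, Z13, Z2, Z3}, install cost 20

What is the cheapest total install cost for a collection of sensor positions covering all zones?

7

P1, P5 cover every zone at install cost 5 + 2 = 7.
Any cover uses at least 2 sensor positions; among all covering selections none totals below 7.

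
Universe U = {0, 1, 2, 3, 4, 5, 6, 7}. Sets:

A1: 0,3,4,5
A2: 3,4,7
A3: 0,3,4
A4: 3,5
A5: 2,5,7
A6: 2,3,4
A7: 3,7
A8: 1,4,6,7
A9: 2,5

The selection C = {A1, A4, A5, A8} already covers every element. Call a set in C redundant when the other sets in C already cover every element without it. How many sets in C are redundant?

1

Drop A1: 0 uncovered — not redundant.
Drop A4: the rest still cover every element — redundant.
Drop A5: 2 uncovered — not redundant.
Drop A8: 1, 6 uncovered — not redundant.
1 redundant: A4.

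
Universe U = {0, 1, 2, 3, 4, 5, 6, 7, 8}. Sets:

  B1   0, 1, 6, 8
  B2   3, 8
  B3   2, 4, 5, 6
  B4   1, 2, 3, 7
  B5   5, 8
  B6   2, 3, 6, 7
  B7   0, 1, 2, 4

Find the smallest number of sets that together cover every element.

B1, B3, B4 together cover {0, 1, 2, 3, 4, 5, 6, 7, 8} — every element.
No 2 of the 7 sets cover everything (all 21 pairs fall short), so 3 is minimum.

3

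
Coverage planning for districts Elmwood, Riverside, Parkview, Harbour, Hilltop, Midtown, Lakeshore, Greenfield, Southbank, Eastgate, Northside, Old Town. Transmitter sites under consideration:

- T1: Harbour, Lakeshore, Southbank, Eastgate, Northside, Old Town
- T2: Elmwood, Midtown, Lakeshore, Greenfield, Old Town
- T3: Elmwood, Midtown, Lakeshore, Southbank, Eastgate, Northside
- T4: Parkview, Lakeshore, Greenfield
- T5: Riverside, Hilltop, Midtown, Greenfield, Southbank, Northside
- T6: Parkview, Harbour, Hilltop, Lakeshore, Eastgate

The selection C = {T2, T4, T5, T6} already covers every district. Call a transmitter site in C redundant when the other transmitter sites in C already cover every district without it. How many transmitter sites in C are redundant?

Drop T2: Elmwood, Old Town uncovered — not redundant.
Drop T4: the rest still cover every district — redundant.
Drop T5: Riverside, Southbank, Northside uncovered — not redundant.
Drop T6: Harbour, Eastgate uncovered — not redundant.
1 redundant: T4.

1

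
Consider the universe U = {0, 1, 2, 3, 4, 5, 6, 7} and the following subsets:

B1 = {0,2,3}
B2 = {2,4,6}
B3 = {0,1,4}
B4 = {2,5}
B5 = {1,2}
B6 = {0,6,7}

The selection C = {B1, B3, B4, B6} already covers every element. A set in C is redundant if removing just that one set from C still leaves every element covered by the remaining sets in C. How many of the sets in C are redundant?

0

Drop B1: 3 uncovered — not redundant.
Drop B3: 1, 4 uncovered — not redundant.
Drop B4: 5 uncovered — not redundant.
Drop B6: 6, 7 uncovered — not redundant.
None of the sets in C is redundant.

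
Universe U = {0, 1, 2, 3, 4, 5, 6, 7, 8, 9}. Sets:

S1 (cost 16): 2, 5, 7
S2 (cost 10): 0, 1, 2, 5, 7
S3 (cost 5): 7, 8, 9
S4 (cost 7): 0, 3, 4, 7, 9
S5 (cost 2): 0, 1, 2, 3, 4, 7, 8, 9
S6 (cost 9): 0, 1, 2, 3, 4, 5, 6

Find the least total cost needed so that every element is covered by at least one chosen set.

S5, S6 cover every element at cost 2 + 9 = 11.
Any cover uses at least 2 sets; among all covering selections none totals below 11.

11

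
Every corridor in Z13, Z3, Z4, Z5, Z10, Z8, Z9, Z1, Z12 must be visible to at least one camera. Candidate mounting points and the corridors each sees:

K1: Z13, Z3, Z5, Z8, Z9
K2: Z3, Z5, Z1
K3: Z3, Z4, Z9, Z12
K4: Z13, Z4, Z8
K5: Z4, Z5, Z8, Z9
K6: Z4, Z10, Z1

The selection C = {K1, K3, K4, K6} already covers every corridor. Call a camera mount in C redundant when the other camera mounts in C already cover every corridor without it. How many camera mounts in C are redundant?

1

Drop K1: Z5 uncovered — not redundant.
Drop K3: Z12 uncovered — not redundant.
Drop K4: the rest still cover every corridor — redundant.
Drop K6: Z10, Z1 uncovered — not redundant.
1 redundant: K4.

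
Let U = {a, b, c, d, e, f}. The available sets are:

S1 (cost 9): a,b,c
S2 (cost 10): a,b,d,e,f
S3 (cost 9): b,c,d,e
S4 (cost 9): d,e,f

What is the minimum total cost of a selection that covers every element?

S1, S4 cover every element at cost 9 + 9 = 18.
Any cover uses at least 2 sets; among all covering selections none totals below 18.
Greedy by coverage-per-cost would pick S2, S1 for 19 — worse than the optimum 18.

18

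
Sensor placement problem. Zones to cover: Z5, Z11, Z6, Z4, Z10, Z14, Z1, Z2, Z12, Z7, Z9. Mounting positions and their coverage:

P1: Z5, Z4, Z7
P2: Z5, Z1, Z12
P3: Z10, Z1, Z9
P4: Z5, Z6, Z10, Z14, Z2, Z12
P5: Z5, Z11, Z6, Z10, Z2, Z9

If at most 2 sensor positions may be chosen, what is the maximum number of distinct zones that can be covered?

Choosing P1, P4 covers {Z5, Z6, Z4, Z10, Z14, Z2, Z12, Z7} — 8 zones.
No choice of 2 sensor positions does better; here Z11, Z1, Z9 are left uncovered.

8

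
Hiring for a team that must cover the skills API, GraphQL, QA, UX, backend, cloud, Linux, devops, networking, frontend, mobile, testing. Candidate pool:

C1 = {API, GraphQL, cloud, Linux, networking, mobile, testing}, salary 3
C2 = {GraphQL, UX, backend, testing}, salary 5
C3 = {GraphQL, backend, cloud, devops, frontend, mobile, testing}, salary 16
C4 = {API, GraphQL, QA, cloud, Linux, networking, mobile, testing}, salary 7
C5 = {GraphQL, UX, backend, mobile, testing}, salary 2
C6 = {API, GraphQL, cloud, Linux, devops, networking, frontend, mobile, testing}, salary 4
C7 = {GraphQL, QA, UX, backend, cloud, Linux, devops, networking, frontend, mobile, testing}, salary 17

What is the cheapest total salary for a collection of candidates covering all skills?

13

C4, C5, C6 cover every skill at salary 7 + 2 + 4 = 13.
Any cover uses at least 2 candidates; among all covering selections none totals below 13.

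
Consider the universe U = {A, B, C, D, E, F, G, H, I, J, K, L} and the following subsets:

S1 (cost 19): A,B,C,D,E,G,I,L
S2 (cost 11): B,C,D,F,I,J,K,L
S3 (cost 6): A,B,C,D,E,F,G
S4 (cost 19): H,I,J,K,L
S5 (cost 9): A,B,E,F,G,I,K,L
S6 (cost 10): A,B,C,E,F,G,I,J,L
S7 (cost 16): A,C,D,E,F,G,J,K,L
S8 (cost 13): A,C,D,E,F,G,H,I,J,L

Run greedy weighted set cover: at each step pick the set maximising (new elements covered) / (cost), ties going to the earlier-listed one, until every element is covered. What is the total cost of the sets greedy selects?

30

Pick 1: S3 adds 7 new (A, B, C, D, E, F, G) at cost 6 (ratio 7/6).
Pick 2: S2 adds 4 new (I, J, K, L) at cost 11 (ratio 4/11).
Pick 3: S8 adds 1 new (H) at cost 13 (ratio 1/13).
Greedy total cost: 6 + 11 + 13 = 30. (The true optimum is 22, so greedy overshoots here.)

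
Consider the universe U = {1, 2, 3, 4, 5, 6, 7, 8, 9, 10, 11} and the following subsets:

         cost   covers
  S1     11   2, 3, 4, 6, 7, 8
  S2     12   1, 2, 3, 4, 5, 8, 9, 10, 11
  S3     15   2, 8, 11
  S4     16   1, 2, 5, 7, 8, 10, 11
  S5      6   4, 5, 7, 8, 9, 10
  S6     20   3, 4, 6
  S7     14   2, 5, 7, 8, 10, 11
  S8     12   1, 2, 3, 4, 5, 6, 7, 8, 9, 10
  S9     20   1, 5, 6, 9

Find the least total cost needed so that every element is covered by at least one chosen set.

23

S1, S2 cover every element at cost 11 + 12 = 23.
Any cover uses at least 2 sets; among all covering selections none totals below 23.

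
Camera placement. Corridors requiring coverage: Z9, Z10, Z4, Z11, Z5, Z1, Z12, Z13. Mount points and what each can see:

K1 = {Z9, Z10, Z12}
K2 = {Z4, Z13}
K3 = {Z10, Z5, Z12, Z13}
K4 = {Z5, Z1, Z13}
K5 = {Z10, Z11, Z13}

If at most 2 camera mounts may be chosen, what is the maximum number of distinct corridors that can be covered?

Choosing K1, K4 covers {Z9, Z10, Z5, Z1, Z12, Z13} — 6 corridors.
No choice of 2 camera mounts does better; here Z4, Z11 are left uncovered.

6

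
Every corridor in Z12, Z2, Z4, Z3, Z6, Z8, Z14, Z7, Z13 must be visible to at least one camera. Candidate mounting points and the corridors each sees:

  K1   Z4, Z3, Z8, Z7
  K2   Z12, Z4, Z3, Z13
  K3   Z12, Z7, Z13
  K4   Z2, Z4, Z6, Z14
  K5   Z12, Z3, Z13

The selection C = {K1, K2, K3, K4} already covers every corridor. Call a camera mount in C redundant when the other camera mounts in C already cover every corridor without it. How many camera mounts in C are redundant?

Drop K1: Z8 uncovered — not redundant.
Drop K2: the rest still cover every corridor — redundant.
Drop K3: the rest still cover every corridor — redundant.
Drop K4: Z2, Z6, Z14 uncovered — not redundant.
2 redundant: K2, K3.

2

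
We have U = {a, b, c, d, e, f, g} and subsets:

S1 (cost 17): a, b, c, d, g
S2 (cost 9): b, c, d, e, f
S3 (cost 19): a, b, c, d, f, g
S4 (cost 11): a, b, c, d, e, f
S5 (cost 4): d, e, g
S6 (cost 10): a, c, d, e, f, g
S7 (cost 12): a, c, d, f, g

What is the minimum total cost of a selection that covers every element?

15

S4, S5 cover every element at cost 11 + 4 = 15.
Any cover uses at least 2 sets; among all covering selections none totals below 15.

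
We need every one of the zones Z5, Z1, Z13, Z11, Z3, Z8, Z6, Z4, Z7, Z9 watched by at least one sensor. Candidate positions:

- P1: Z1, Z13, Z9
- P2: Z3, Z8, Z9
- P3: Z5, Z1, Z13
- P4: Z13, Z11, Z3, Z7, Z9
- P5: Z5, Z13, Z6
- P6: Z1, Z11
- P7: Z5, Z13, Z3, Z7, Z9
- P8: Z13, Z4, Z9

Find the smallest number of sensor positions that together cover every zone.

5

P1, P2, P4, P5, P8 together cover {Z5, Z1, Z13, Z11, Z3, Z8, Z6, Z4, Z7, Z9} — every zone.
No 4 of the 8 sensor positions cover everything (all 70 size-4 selections fall short), so 5 is minimum.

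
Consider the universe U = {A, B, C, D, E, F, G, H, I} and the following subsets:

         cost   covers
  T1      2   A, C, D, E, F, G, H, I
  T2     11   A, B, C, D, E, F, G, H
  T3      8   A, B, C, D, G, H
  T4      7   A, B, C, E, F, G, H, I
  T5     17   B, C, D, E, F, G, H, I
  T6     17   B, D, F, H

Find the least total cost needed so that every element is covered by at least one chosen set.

9

T1, T4 cover every element at cost 2 + 7 = 9.
Any cover uses at least 2 sets; among all covering selections none totals below 9.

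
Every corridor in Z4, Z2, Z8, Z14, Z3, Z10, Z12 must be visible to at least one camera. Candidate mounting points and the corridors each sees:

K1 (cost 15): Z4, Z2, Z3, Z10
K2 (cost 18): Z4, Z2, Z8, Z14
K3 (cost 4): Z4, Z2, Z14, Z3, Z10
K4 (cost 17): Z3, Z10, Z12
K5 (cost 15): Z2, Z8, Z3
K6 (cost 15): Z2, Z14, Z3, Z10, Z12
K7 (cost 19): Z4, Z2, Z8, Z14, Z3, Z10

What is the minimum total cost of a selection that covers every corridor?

33

K2, K6 cover every corridor at cost 18 + 15 = 33.
Any cover uses at least 2 camera mounts; among all covering selections none totals below 33.
Greedy by coverage-per-cost would pick K3, K5, K6 for 34 — worse than the optimum 33.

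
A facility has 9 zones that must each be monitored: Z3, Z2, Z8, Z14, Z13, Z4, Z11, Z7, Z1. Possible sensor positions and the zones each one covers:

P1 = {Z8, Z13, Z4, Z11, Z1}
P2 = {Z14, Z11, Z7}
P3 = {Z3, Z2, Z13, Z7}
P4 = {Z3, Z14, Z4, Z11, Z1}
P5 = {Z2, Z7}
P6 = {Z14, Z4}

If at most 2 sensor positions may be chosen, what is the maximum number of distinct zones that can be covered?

Choosing P1, P3 covers {Z3, Z2, Z8, Z13, Z4, Z11, Z7, Z1} — 8 zones.
No choice of 2 sensor positions does better; here Z14 is left uncovered.

8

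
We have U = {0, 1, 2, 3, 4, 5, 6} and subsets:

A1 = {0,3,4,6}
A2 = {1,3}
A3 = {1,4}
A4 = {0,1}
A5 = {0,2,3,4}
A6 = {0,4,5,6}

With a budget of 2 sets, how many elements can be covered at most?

Choosing A2, A6 covers {0, 1, 3, 4, 5, 6} — 6 elements.
No choice of 2 sets does better; here 2 is left uncovered.

6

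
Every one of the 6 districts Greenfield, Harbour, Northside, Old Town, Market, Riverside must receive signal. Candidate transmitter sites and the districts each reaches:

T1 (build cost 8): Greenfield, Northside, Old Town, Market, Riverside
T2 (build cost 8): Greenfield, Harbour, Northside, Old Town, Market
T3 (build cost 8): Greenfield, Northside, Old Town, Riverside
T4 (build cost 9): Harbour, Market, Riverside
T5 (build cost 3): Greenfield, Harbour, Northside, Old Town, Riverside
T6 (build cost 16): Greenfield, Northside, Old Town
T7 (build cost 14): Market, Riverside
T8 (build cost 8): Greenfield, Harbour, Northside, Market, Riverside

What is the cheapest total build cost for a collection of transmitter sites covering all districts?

T1, T5 cover every district at build cost 8 + 3 = 11.
Any cover uses at least 2 transmitter sites; among all covering selections none totals below 11.

11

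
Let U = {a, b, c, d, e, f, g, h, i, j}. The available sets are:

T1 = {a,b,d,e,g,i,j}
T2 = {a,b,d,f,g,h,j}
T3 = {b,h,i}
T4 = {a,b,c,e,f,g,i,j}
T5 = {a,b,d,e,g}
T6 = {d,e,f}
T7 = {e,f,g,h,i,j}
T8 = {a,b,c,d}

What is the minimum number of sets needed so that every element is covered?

2

T2, T4 together cover {a, b, c, d, e, f, g, h, i, j} — every element.
No single set contains all 10 elements, so 2 is optimal.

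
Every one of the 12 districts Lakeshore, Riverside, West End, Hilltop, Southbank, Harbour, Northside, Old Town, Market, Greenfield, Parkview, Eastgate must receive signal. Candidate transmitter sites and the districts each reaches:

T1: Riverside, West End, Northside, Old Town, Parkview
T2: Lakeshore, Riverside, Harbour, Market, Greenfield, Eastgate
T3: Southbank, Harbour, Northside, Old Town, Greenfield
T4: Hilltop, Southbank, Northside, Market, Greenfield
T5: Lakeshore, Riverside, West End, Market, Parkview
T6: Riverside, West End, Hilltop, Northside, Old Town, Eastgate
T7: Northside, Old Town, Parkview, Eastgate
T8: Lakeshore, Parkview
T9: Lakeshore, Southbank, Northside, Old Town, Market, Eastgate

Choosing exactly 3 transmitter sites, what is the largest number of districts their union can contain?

12

Choosing T1, T2, T4 covers {Lakeshore, Riverside, West End, Hilltop, Southbank, Harbour, Northside, Old Town, Market, Greenfield, Parkview, Eastgate} — 12 districts.
That is all 12 districts.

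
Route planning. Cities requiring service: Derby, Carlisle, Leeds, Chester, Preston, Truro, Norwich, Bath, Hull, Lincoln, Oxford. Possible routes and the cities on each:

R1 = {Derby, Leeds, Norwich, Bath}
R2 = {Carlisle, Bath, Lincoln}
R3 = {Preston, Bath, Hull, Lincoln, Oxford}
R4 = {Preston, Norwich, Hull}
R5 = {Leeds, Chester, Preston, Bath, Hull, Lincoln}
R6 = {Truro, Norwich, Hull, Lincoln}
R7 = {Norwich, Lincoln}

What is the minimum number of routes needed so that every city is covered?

5

R1, R2, R3, R5, R6 together cover {Derby, Carlisle, Leeds, Chester, Preston, Truro, Norwich, Bath, Hull, Lincoln, Oxford} — every city.
No 4 of the 7 routes cover everything (all 35 size-4 selections fall short), so 5 is minimum.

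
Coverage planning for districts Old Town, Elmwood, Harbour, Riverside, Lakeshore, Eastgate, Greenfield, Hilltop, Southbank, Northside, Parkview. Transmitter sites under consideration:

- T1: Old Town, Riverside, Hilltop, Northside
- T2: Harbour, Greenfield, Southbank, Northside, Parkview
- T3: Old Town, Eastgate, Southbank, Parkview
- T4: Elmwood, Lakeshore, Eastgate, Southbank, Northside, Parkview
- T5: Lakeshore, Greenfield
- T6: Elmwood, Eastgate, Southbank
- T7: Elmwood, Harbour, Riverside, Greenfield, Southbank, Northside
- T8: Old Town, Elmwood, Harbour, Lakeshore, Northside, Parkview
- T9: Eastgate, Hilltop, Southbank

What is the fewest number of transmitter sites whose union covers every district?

T1, T2, T4 together cover {Old Town, Elmwood, Harbour, Riverside, Lakeshore, Eastgate, Greenfield, Hilltop, Southbank, Northside, Parkview} — every district.
No 2 of the 9 transmitter sites cover everything (all 36 pairs fall short), so 3 is minimum.

3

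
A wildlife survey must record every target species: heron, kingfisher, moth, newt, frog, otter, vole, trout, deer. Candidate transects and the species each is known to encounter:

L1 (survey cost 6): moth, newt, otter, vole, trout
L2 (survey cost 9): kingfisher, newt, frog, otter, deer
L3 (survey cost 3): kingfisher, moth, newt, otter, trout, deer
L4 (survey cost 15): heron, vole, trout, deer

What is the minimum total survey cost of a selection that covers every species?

L2, L3, L4 cover every species at survey cost 9 + 3 + 15 = 27.
Any cover uses at least 3 transects; among all covering selections none totals below 27.
Greedy by coverage-per-survey cost would pick L3, L1, L2, L4 for 33 — worse than the optimum 27.

27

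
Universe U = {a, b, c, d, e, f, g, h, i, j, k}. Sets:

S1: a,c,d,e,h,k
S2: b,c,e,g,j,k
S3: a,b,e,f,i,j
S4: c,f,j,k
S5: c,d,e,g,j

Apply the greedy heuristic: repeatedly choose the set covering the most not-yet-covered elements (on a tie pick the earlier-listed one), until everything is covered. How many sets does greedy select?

3

Pick 1: S1 covers 6 new elements (a, c, d, e, h, k).
Pick 2: S3 covers 4 new elements (b, f, i, j).
Pick 3: S2 covers 1 new elements (g).
Greedy uses 3 sets.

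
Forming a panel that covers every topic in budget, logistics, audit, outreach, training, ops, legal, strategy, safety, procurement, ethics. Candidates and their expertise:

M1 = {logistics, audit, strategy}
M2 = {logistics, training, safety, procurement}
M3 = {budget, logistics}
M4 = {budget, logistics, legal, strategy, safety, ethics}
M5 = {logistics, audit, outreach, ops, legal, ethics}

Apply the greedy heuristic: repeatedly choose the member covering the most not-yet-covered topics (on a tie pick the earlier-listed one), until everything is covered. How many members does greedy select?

Pick 1: M4 covers 6 new topics (budget, logistics, legal, strategy, safety, ethics).
Pick 2: M5 covers 3 new topics (audit, outreach, ops).
Pick 3: M2 covers 2 new topics (training, procurement).
Greedy uses 3 members.

3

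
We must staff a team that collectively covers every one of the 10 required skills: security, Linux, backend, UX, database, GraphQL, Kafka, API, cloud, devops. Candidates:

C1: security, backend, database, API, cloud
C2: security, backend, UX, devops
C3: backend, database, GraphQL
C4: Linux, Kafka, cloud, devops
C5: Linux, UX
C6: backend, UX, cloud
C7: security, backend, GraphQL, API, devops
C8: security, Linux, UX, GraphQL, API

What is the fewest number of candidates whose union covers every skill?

3

C1, C4, C8 together cover {security, Linux, backend, UX, database, GraphQL, Kafka, API, cloud, devops} — every skill.
No 2 of the 8 candidates cover everything (all 28 pairs fall short), so 3 is minimum.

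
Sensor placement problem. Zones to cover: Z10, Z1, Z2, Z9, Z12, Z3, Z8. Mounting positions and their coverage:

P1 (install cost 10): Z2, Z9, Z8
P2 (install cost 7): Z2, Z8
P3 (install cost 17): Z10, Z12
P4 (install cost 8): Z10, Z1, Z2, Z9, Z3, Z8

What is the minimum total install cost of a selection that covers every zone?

P3, P4 cover every zone at install cost 17 + 8 = 25.
Any cover uses at least 2 sensor positions; among all covering selections none totals below 25.

25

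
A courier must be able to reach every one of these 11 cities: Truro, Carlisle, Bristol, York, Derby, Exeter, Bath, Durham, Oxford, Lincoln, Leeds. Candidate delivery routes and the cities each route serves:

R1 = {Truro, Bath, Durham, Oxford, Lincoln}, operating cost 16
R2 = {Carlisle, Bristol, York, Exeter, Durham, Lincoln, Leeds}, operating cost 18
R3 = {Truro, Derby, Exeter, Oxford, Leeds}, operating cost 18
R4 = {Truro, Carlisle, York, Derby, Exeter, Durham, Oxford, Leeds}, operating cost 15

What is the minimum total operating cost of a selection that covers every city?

R1, R2, R4 cover every city at operating cost 16 + 18 + 15 = 49.
Any cover uses at least 3 routes; among all covering selections none totals below 49.

49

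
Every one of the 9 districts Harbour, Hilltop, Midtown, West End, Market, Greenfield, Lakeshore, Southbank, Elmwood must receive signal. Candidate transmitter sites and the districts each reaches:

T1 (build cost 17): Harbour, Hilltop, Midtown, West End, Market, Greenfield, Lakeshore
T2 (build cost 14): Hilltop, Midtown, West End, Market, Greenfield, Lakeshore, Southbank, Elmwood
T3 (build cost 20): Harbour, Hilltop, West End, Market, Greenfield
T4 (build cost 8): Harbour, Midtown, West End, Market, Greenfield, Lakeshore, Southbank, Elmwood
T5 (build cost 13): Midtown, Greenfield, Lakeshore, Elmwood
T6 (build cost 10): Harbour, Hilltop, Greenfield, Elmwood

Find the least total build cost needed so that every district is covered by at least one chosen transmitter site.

T4, T6 cover every district at build cost 8 + 10 = 18.
Any cover uses at least 2 transmitter sites; among all covering selections none totals below 18.

18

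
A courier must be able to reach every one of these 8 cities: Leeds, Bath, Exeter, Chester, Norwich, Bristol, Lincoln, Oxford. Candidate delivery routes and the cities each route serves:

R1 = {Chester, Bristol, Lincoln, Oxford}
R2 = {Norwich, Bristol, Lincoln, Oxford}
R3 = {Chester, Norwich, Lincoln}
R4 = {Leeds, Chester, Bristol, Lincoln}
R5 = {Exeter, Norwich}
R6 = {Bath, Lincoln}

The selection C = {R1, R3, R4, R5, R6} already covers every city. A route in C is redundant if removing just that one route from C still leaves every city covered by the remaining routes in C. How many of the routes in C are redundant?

1

Drop R1: Oxford uncovered — not redundant.
Drop R3: the rest still cover every city — redundant.
Drop R4: Leeds uncovered — not redundant.
Drop R5: Exeter uncovered — not redundant.
Drop R6: Bath uncovered — not redundant.
1 redundant: R3.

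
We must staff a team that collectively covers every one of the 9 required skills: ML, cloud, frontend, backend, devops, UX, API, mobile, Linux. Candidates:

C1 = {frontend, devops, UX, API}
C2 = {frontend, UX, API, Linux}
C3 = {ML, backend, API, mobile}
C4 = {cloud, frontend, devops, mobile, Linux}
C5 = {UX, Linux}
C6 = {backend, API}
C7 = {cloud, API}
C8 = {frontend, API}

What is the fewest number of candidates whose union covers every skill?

C1, C3, C4 together cover {ML, cloud, frontend, backend, devops, UX, API, mobile, Linux} — every skill.
No 2 of the 8 candidates cover everything (all 28 pairs fall short), so 3 is minimum.

3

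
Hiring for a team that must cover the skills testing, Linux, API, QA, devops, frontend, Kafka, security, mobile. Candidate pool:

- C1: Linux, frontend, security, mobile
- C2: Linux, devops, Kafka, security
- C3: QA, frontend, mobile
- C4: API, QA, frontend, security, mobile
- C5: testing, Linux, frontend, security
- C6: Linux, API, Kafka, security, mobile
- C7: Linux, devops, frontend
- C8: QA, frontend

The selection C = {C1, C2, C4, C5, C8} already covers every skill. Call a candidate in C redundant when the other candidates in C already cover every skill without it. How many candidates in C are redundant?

Drop C1: the rest still cover every skill — redundant.
Drop C2: devops, Kafka uncovered — not redundant.
Drop C4: API uncovered — not redundant.
Drop C5: testing uncovered — not redundant.
Drop C8: the rest still cover every skill — redundant.
2 redundant: C1, C8.

2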